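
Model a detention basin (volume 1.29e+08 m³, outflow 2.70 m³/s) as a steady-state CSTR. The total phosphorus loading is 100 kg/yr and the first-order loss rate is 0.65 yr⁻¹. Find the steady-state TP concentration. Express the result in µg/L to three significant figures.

Outflow Q = 2.70 m³/s × 3.156e+07 s/yr = 8.521e+07 m³/yr.
Steady-state CSTR mass balance: W = Q·C + k·V·C, so C = W/(Q + kV).
Q + kV = 8.521e+07 + 0.65·1.29e+08 = 1.691e+08 m³/yr.
C = 100/1.691e+08 = 5.915e-07 kg/m³ = 0.0005915 mg/L = 0.5915 µg/L.

0.592 µg/L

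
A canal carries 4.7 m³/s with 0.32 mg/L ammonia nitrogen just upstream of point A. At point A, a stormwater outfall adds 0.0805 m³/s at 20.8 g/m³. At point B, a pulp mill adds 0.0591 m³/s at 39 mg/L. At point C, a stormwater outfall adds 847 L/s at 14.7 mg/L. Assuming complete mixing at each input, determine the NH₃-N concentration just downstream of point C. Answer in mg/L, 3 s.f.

After input A: C = (4.7·0.32 + 0.0805·20.8) / 4.78 = 0.6649 mg/L.
After input B: C = (4.78·0.6649 + 0.0591·39) / 4.84 = 1.133 mg/L.
847 L/s = 0.847 m³/s.
After input C: C = (4.84·1.133 + 0.847·14.7) / 5.687 = 3.154 mg/L.

3.15 mg/L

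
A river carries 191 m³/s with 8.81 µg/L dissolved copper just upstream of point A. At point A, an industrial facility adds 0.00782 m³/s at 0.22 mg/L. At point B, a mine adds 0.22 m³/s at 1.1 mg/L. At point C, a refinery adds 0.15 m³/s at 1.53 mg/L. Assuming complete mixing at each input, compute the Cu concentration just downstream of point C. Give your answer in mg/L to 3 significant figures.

8.81 µg/L = 0.00881 mg/L.
After input A: C = (191·0.00881 + 0.00782·0.22) / 191 = 0.008819 mg/L.
After input B: C = (191·0.008819 + 0.22·1.1) / 191.2 = 0.01007 mg/L.
After input C: C = (191.2·0.01007 + 0.15·1.53) / 191.4 = 0.01127 mg/L.

0.0113 mg/L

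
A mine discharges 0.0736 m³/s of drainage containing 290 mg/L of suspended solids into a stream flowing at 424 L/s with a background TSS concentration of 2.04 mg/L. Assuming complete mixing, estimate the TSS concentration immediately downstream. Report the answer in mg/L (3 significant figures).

424 L/s = 0.424 m³/s.
Conservation of mass across the mixing zone: C = (0.0736·290 + 0.424·2.04) / (0.0736 + 0.424) = 22.21/0.4976 = 44.63 mg/L.

44.6 mg/L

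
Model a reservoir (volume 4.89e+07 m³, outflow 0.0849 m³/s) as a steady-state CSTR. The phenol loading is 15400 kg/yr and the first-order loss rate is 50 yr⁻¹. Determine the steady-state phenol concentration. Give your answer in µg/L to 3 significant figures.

6.29 µg/L

Outflow Q = 0.0849 m³/s × 3.156e+07 s/yr = 2.679e+06 m³/yr.
Steady-state CSTR mass balance: W = Q·C + k·V·C, so C = W/(Q + kV).
Q + kV = 2.679e+06 + 50·4.89e+07 = 2.448e+09 m³/yr.
C = 15400/2.448e+09 = 6.292e-06 kg/m³ = 0.006292 mg/L = 6.292 µg/L.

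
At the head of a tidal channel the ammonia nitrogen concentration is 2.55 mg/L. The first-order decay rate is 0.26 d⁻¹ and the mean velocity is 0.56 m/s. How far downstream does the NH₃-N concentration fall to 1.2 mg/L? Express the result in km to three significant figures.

140 km

From C = C₀·e^(−kt), t = ln(C₀/C)/k = ln(2.55/1.2)/0.26 = 0.7538/0.26 = 2.899 d.
Distance = v·t = 0.56 m/s × 2.505e+05 s = 1.403e+05 m = 140.3 km.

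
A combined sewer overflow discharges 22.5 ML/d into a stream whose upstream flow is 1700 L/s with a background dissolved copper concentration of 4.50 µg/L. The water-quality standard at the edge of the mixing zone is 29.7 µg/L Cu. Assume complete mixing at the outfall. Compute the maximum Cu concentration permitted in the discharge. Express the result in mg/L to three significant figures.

22.5 ML/d = 0.2604 m³/s.
1700 L/s = 1.7 m³/s.
4.50 µg/L = 0.0045 mg/L.
29.7 µg/L = 0.0297 mg/L.
Mass balance: 0.0297·1.96 = 0.2604·Cₑ + 1.7·0.0045.
Cₑ = (0.05822 − 0.00765) / 0.2604 = 0.1942 mg/L.

0.194 mg/L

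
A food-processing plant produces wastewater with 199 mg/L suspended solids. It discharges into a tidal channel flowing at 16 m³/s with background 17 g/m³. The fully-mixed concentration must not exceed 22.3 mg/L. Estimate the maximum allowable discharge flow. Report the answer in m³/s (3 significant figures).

Mass balance at complete mixing: C_std·(Q_w + Q_r) = Q_w·C_e + Q_r·C_b.
Rearranging, Q_w = Q_r·(C_std − C_b)/(C_e − C_std) = 16·(22.3 − 17) / (199 − 22.3) = 0.4799 m³/s.

0.480 m³/s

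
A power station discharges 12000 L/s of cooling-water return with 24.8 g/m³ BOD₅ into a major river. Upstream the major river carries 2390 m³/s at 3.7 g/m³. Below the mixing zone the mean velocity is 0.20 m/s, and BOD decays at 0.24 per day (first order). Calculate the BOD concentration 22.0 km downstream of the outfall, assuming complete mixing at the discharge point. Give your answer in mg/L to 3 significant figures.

12000 L/s = 12 m³/s.
After complete mixing, C₀ = (12·24.8 + 2390·3.7) / 2402 = 3.805 mg/L.
Travel time t = 2.2e+04 m / 0.20 m/s = 1.1e+05 s = 1.273 d.
C = 3.805·exp(−0.24·1.273) = 3.805·0.7367 = 2.804 mg/L.

2.80 mg/L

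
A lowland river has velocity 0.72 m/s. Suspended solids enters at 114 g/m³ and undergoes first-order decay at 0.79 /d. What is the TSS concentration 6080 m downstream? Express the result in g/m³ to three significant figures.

106 g/m³

Travel time t = 6080 m / 0.72 m/s = 6080/0.72 = 8444 s = 0.09774 d.
First-order decay: C = 114·exp(−0.79·0.09774) = 114·0.9257 = 105.5 g/m³.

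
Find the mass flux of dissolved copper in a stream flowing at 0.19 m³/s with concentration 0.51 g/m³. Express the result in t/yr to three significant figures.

3.06 t/yr

Mass flux = Q·C = 0.19 m³/s × 0.51 g/m³ = 0.0969 g/s.
= 0.0969 g/s × 31.56 = 3.058 t/yr.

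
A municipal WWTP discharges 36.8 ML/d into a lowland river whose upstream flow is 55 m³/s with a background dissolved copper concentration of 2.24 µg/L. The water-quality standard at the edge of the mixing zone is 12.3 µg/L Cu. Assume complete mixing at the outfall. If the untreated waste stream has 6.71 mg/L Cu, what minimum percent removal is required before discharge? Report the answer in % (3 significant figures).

36.8 ML/d = 0.4259 m³/s.
2.24 µg/L = 0.00224 mg/L.
12.3 µg/L = 0.0123 mg/L.
Mass balance: 0.0123·55.43 = 0.4259·Cₑ + 55·0.00224.
Cₑ = (0.6817 − 0.1232) / 0.4259 = 1.311 mg/L.
Required removal = 1 − 1.311/6.71 = 80.46 %.

80.5 %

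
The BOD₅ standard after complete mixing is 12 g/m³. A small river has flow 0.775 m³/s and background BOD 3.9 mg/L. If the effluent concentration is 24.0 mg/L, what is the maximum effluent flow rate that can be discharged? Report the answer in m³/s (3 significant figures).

Mass balance at complete mixing: C_std·(Q_w + Q_r) = Q_w·C_e + Q_r·C_b.
Rearranging, Q_w = Q_r·(C_std − C_b)/(C_e − C_std) = 0.775·(12 − 3.9) / (24 − 12) = 0.5231 m³/s.

0.523 m³/s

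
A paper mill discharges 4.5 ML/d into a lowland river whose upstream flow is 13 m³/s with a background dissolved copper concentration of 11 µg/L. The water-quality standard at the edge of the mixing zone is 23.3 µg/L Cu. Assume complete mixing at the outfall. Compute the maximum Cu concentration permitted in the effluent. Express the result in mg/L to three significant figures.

4.5 ML/d = 0.05208 m³/s.
11 µg/L = 0.011 mg/L.
23.3 µg/L = 0.0233 mg/L.
Mass balance: 0.0233·13.05 = 0.05208·Cₑ + 13·0.011.
Cₑ = (0.3041 − 0.143) / 0.05208 = 3.093 mg/L.

3.09 mg/L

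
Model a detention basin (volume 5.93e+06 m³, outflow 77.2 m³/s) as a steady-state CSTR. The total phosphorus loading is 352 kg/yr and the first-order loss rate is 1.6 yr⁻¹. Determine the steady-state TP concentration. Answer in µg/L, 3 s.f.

Outflow Q = 77.2 m³/s × 3.156e+07 s/yr = 2.436e+09 m³/yr.
Steady-state CSTR mass balance: W = Q·C + k·V·C, so C = W/(Q + kV).
Q + kV = 2.436e+09 + 1.6·5.93e+06 = 2.446e+09 m³/yr.
C = 352/2.446e+09 = 1.439e-07 kg/m³ = 0.0001439 mg/L = 0.1439 µg/L.

0.144 µg/L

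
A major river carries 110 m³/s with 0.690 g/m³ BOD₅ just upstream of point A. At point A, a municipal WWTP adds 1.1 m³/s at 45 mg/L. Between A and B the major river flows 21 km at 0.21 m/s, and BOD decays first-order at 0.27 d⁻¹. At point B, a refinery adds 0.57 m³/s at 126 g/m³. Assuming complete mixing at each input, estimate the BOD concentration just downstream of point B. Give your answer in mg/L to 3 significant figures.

1.46 mg/L

After input A: C = (110·0.69 + 1.1·45) / 111.1 = 1.129 mg/L.
Over the 21 km reach to input B (t = 1e+05 s = 1.157 d), decay gives C = 1.129·exp(−0.27·1.157) = 0.8258 mg/L.
After input B: C = (111.1·0.8258 + 0.57·126) / 111.7 = 1.465 mg/L.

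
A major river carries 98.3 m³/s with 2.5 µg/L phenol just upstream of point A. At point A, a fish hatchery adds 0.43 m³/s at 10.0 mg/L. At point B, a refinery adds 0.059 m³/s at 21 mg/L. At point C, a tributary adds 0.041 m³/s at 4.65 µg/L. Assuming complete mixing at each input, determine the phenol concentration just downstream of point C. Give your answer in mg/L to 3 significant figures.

0.0585 mg/L

2.5 µg/L = 0.0025 mg/L.
After input A: C = (98.3·0.0025 + 0.43·10) / 98.73 = 0.04604 mg/L.
After input B: C = (98.73·0.04604 + 0.059·21) / 98.79 = 0.05856 mg/L.
4.65 µg/L = 0.00465 mg/L.
After input C: C = (98.79·0.05856 + 0.041·0.00465) / 98.83 = 0.05853 mg/L.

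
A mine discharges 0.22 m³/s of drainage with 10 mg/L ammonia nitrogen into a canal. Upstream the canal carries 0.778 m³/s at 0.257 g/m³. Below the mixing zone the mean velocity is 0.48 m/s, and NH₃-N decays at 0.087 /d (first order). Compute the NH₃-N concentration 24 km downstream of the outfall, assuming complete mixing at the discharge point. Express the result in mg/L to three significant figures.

After complete mixing, C₀ = (0.22·10 + 0.778·0.257) / 0.998 = 2.405 mg/L.
Travel time t = 2.4e+04 m / 0.48 m/s = 5e+04 s = 0.5787 d.
C = 2.405·exp(−0.087·0.5787) = 2.405·0.9509 = 2.287 mg/L.

2.29 mg/L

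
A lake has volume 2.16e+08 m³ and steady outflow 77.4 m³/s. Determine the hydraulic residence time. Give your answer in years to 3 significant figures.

0.0884 yr

Q = 77.4 m³/s × 3.156e+07 s/yr = 2.443e+09 m³/yr.
Hydraulic residence time τ = V/Q = 2.16e+08/2.443e+09 = 0.08843 yr.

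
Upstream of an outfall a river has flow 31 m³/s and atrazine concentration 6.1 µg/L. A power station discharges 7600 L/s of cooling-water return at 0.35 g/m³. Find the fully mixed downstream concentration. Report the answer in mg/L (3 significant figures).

7600 L/s = 7.6 m³/s.
6.1 µg/L = 0.0061 mg/L.
Conservation of mass across the mixing zone: C = (7.6·0.35 + 31·0.0061) / (7.6 + 31) = 2.849/38.6 = 0.07381 mg/L.

0.0738 mg/L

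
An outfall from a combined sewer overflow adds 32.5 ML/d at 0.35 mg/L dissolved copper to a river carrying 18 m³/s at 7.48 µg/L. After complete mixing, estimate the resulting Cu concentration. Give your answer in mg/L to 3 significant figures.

32.5 ML/d = 0.3762 m³/s.
7.48 µg/L = 0.00748 mg/L.
Conservation of mass across the mixing zone: C = (0.3762·0.35 + 18·0.00748) / (0.3762 + 18) = 0.2663/18.38 = 0.01449 mg/L.

0.0145 mg/L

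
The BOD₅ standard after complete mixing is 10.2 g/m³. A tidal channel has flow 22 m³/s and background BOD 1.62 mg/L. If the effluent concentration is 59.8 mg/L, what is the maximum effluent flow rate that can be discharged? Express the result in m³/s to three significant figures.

Mass balance at complete mixing: C_std·(Q_w + Q_r) = Q_w·C_e + Q_r·C_b.
Rearranging, Q_w = Q_r·(C_std − C_b)/(C_e − C_std) = 22·(10.2 − 1.62) / (59.8 − 10.2) = 3.806 m³/s.

3.81 m³/s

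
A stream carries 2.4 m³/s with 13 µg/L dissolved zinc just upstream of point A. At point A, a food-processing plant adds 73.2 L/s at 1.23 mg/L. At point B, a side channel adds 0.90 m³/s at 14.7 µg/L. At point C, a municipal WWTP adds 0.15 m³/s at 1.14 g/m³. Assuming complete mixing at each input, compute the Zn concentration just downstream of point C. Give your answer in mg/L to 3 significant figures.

0.0867 mg/L

13 µg/L = 0.013 mg/L.
73.2 L/s = 0.0732 m³/s.
After input A: C = (2.4·0.013 + 0.0732·1.23) / 2.473 = 0.04902 mg/L.
14.7 µg/L = 0.0147 mg/L.
After input B: C = (2.473·0.04902 + 0.9·0.0147) / 3.373 = 0.03986 mg/L.
After input C: C = (3.373·0.03986 + 0.15·1.14) / 3.523 = 0.0867 mg/L.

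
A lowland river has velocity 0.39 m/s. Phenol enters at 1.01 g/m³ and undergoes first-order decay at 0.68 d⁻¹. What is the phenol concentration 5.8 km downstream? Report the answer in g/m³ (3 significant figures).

0.898 g/m³

Travel time t = 5.8 km / 0.39 m/s = 5800/0.39 = 1.487e+04 s = 0.1721 d.
First-order decay: C = 1.01·exp(−0.68·0.1721) = 1.01·0.8895 = 0.8984 g/m³.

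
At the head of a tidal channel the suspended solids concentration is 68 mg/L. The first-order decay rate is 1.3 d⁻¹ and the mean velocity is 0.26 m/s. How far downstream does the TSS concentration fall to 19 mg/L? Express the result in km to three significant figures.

22.0 km

From C = C₀·e^(−kt), t = ln(C₀/C)/k = ln(68/19)/1.3 = 1.275/1.3 = 0.9808 d.
Distance = v·t = 0.26 m/s × 8.474e+04 s = 2.203e+04 m = 22.03 km.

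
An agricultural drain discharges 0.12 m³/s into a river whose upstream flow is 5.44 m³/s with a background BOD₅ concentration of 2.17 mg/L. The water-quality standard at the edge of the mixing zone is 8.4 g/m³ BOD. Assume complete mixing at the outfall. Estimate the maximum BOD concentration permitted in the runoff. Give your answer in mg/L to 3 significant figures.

Mass balance: 8.4·5.56 = 0.12·Cₑ + 5.44·2.17.
Cₑ = (46.7 − 11.8) / 0.12 = 290.8 mg/L.

291 mg/L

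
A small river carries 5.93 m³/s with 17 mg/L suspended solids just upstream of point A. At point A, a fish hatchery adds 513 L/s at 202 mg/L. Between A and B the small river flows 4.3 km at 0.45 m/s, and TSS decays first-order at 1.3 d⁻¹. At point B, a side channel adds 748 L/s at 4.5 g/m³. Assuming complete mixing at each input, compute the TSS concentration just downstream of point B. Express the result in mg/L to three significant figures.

513 L/s = 0.513 m³/s.
After input A: C = (5.93·17 + 0.513·202) / 6.443 = 31.73 mg/L.
Over the 4.3 km reach to input B (t = 9556 s = 0.1106 d), decay gives C = 31.73·exp(−1.3·0.1106) = 27.48 mg/L.
748 L/s = 0.748 m³/s.
After input B: C = (6.443·27.48 + 0.748·4.5) / 7.191 = 25.09 mg/L.

25.1 mg/L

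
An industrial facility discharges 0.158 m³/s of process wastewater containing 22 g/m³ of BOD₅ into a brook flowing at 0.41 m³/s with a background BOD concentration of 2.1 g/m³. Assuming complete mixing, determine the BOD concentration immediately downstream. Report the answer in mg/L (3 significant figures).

Flow-weighted mixing gives C = (0.158·22 + 0.41·2.1) / (0.158 + 0.41) = 4.337/0.568 = 7.636 mg/L.

7.64 mg/L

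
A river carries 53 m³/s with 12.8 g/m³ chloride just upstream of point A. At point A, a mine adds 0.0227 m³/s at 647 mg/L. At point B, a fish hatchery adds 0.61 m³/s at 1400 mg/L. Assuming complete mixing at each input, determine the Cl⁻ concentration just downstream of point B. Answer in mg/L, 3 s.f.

After input A: C = (53·12.8 + 0.0227·647) / 53.02 = 13.07 mg/L.
After input B: C = (53.02·13.07 + 0.61·1400) / 53.63 = 28.85 mg/L.

28.8 mg/L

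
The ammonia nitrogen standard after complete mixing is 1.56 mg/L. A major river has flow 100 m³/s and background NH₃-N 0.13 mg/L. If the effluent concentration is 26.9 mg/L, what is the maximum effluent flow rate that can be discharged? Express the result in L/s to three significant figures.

5640 L/s

Mass balance at complete mixing: C_std·(Q_w + Q_r) = Q_w·C_e + Q_r·C_b.
Rearranging, Q_w = Q_r·(C_std − C_b)/(C_e − C_std) = 100·(1.56 − 0.13) / (26.9 − 1.56) = 5.643 m³/s.
= 5643 L/s.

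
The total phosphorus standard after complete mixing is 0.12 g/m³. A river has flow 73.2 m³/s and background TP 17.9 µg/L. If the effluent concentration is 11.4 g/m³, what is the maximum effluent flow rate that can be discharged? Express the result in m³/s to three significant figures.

0.663 m³/s

17.9 µg/L = 0.0179 mg/L.
Mass balance at complete mixing: C_std·(Q_w + Q_r) = Q_w·C_e + Q_r·C_b.
Rearranging, Q_w = Q_r·(C_std − C_b)/(C_e − C_std) = 73.2·(0.12 − 0.0179) / (11.4 − 0.12) = 0.6626 m³/s.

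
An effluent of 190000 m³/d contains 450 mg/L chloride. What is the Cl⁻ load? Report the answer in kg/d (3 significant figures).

85500 kg/d

190000 m³/d = 2.199 m³/s.
Mass flux = Q·C = 2.199 m³/s × 450 g/m³ = 989.6 g/s.
= 989.6 g/s × 86.4 = 8.55e+04 kg/d.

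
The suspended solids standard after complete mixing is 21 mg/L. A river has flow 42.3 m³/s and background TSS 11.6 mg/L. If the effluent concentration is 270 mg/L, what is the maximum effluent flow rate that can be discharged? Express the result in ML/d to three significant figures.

138 ML/d

Mass balance at complete mixing: C_std·(Q_w + Q_r) = Q_w·C_e + Q_r·C_b.
Rearranging, Q_w = Q_r·(C_std − C_b)/(C_e − C_std) = 42.3·(21 − 11.6) / (270 − 21) = 1.597 m³/s.
= 138 ML/d.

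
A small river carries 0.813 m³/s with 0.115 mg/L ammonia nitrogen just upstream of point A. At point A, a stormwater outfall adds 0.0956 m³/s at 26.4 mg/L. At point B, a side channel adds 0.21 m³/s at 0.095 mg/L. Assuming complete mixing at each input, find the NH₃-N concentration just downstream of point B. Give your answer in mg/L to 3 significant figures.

After input A: C = (0.813·0.115 + 0.0956·26.4) / 0.9086 = 2.881 mg/L.
After input B: C = (0.9086·2.881 + 0.21·0.095) / 1.119 = 2.358 mg/L.

2.36 mg/L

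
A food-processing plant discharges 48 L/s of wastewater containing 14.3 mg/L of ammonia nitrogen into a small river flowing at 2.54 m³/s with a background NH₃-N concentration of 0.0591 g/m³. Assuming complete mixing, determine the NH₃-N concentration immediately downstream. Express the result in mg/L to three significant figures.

48 L/s = 0.048 m³/s.
By mass balance at complete mixing, C = (0.048·14.3 + 2.54·0.0591) / (0.048 + 2.54) = 0.8365/2.588 = 0.3232 mg/L.

0.323 mg/L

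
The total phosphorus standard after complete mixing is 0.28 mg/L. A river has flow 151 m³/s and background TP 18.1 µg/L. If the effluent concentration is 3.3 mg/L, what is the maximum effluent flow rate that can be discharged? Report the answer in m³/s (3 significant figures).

18.1 µg/L = 0.0181 mg/L.
Mass balance at complete mixing: C_std·(Q_w + Q_r) = Q_w·C_e + Q_r·C_b.
Rearranging, Q_w = Q_r·(C_std − C_b)/(C_e − C_std) = 151·(0.28 − 0.0181) / (3.3 − 0.28) = 13.1 m³/s.

13.1 m³/s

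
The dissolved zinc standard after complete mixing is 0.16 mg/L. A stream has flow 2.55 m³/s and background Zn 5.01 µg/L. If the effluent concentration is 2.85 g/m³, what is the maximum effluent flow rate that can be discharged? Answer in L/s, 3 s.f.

5.01 µg/L = 0.00501 mg/L.
Mass balance at complete mixing: C_std·(Q_w + Q_r) = Q_w·C_e + Q_r·C_b.
Rearranging, Q_w = Q_r·(C_std − C_b)/(C_e − C_std) = 2.55·(0.16 − 0.00501) / (2.85 − 0.16) = 0.1469 m³/s.
= 146.9 L/s.

147 L/s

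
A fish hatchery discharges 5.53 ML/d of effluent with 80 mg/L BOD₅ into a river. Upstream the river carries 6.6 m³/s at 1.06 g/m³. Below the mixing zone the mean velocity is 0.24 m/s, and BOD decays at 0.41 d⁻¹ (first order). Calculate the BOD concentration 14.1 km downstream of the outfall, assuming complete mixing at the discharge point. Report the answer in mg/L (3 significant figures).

1.38 mg/L

5.53 ML/d = 0.064 m³/s.
After complete mixing, C₀ = (0.064·80 + 6.6·1.06) / 6.664 = 1.818 mg/L.
Travel time t = 1.41e+04 m / 0.24 m/s = 5.875e+04 s = 0.68 d.
C = 1.818·exp(−0.41·0.68) = 1.818·0.7567 = 1.376 mg/L.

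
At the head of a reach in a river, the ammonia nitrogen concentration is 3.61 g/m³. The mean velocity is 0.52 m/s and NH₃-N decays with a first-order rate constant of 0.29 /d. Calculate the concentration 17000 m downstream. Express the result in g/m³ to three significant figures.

Travel time t = 17000 m / 0.52 m/s = 1.7e+04/0.52 = 3.269e+04 s = 0.3784 d.
First-order decay: C = 3.61·exp(−0.29·0.3784) = 3.61·0.8961 = 3.235 g/m³.

3.23 g/m³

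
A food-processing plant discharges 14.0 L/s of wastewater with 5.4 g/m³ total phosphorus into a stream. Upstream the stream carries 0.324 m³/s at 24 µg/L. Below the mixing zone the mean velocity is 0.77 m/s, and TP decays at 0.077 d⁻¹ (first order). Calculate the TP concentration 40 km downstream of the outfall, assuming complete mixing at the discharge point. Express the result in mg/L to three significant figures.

14.0 L/s = 0.014 m³/s.
24 µg/L = 0.024 mg/L.
After complete mixing, C₀ = (0.014·5.4 + 0.324·0.024) / 0.338 = 0.2467 mg/L.
Travel time t = 4e+04 m / 0.77 m/s = 5.195e+04 s = 0.6013 d.
C = 0.2467·exp(−0.077·0.6013) = 0.2467·0.9548 = 0.2355 mg/L.

0.236 mg/L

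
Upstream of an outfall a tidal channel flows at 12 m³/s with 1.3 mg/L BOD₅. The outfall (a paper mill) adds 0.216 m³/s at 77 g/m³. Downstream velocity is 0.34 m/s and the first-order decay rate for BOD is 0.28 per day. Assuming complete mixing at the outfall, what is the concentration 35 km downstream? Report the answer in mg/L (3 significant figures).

After complete mixing, C₀ = (0.216·77 + 12·1.3) / 12.22 = 2.639 mg/L.
Travel time t = 3.5e+04 m / 0.34 m/s = 1.029e+05 s = 1.191 d.
C = 2.639·exp(−0.28·1.191) = 2.639·0.7163 = 1.89 mg/L.

1.89 mg/L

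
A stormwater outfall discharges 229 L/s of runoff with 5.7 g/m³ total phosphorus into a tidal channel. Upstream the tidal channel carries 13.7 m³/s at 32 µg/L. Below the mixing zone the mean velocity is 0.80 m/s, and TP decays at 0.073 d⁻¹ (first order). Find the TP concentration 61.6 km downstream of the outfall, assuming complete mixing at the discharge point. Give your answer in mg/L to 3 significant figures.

0.117 mg/L

229 L/s = 0.229 m³/s.
32 µg/L = 0.032 mg/L.
After complete mixing, C₀ = (0.229·5.7 + 13.7·0.032) / 13.93 = 0.1252 mg/L.
Travel time t = 6.16e+04 m / 0.80 m/s = 7.7e+04 s = 0.8912 d.
C = 0.1252·exp(−0.073·0.8912) = 0.1252·0.937 = 0.1173 mg/L.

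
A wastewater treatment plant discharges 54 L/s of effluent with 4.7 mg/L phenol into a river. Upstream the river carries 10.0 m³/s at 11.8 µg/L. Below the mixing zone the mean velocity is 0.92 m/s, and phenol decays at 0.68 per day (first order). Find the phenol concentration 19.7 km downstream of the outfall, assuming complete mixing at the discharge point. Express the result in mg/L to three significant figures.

0.0312 mg/L

54 L/s = 0.054 m³/s.
11.8 µg/L = 0.0118 mg/L.
After complete mixing, C₀ = (0.054·4.7 + 10·0.0118) / 10.05 = 0.03698 mg/L.
Travel time t = 1.97e+04 m / 0.92 m/s = 2.141e+04 s = 0.2478 d.
C = 0.03698·exp(−0.68·0.2478) = 0.03698·0.8449 = 0.03124 mg/L.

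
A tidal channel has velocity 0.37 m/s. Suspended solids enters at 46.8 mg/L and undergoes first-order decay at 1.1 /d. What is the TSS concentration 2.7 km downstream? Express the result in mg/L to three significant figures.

42.6 mg/L

Travel time t = 2.7 km / 0.37 m/s = 2700/0.37 = 7297 s = 0.08446 d.
First-order decay: C = 46.8·exp(−1.1·0.08446) = 46.8·0.9113 = 42.65 mg/L.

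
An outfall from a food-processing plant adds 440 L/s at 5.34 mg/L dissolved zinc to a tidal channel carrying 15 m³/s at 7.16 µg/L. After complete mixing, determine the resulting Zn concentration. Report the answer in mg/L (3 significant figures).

440 L/s = 0.44 m³/s.
7.16 µg/L = 0.00716 mg/L.
By mass balance at complete mixing, C = (0.44·5.34 + 15·0.00716) / (0.44 + 15) = 2.457/15.44 = 0.1591 mg/L.

0.159 mg/L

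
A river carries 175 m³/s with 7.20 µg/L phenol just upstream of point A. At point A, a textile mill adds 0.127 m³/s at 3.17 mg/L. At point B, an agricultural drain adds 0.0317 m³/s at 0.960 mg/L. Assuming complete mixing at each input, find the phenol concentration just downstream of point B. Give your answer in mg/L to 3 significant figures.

0.00967 mg/L

7.20 µg/L = 0.0072 mg/L.
After input A: C = (175·0.0072 + 0.127·3.17) / 175.1 = 0.009494 mg/L.
After input B: C = (175.1·0.009494 + 0.0317·0.96) / 175.2 = 0.009666 mg/L.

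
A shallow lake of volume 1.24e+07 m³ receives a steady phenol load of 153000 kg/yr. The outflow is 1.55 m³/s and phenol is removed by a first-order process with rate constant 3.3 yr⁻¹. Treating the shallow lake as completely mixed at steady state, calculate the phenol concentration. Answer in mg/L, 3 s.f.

Outflow Q = 1.55 m³/s × 3.156e+07 s/yr = 4.891e+07 m³/yr.
Steady-state CSTR mass balance: W = Q·C + k·V·C, so C = W/(Q + kV).
Q + kV = 4.891e+07 + 3.3·1.24e+07 = 8.983e+07 m³/yr.
C = 153000/8.983e+07 = 0.001703 kg/m³ = 1.703 mg/L.

1.70 mg/L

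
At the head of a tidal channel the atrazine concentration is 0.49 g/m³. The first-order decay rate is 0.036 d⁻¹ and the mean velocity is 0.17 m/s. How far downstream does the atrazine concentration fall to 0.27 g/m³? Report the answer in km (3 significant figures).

From C = C₀·e^(−kt), t = ln(C₀/C)/k = ln(0.49/0.27)/0.036 = 0.596/0.036 = 16.56 d.
Distance = v·t = 0.17 m/s × 1.43e+06 s = 2.432e+05 m = 243.2 km.

243 km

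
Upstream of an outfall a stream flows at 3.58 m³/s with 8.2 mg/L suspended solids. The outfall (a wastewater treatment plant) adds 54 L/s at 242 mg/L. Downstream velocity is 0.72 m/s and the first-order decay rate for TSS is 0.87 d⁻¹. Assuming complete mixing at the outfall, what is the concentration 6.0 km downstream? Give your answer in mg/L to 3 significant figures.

54 L/s = 0.054 m³/s.
After complete mixing, C₀ = (0.054·242 + 3.58·8.2) / 3.634 = 11.67 mg/L.
Travel time t = 6000 m / 0.72 m/s = 8333 s = 0.09645 d.
C = 11.67·exp(−0.87·0.09645) = 11.67·0.9195 = 10.73 mg/L.

10.7 mg/L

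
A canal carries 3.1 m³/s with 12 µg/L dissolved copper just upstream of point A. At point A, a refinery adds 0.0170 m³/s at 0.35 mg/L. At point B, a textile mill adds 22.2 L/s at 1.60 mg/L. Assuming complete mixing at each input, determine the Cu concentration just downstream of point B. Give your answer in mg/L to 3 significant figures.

12 µg/L = 0.012 mg/L.
After input A: C = (3.1·0.012 + 0.017·0.35) / 3.117 = 0.01384 mg/L.
22.2 L/s = 0.0222 m³/s.
After input B: C = (3.117·0.01384 + 0.0222·1.6) / 3.139 = 0.02506 mg/L.

0.0251 mg/L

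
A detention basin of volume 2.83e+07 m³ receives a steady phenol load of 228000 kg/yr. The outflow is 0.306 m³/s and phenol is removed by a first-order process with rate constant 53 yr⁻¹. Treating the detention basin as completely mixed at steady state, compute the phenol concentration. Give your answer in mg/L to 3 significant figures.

Outflow Q = 0.306 m³/s × 3.156e+07 s/yr = 9.657e+06 m³/yr.
Steady-state CSTR mass balance: W = Q·C + k·V·C, so C = W/(Q + kV).
Q + kV = 9.657e+06 + 53·2.83e+07 = 1.51e+09 m³/yr.
C = 228000/1.51e+09 = 0.000151 kg/m³ = 0.151 mg/L.

0.151 mg/L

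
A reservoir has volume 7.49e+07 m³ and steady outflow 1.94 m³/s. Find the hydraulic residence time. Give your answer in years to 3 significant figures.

1.22 yr

Q = 1.94 m³/s × 3.156e+07 s/yr = 6.122e+07 m³/yr.
Hydraulic residence time τ = V/Q = 7.49e+07/6.122e+07 = 1.223 yr.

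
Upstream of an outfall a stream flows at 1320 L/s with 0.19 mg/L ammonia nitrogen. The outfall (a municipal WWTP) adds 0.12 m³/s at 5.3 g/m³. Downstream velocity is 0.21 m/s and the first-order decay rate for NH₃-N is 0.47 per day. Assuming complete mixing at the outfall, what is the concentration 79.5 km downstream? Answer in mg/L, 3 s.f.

0.0785 mg/L

1320 L/s = 1.32 m³/s.
After complete mixing, C₀ = (0.12·5.3 + 1.32·0.19) / 1.44 = 0.6158 mg/L.
Travel time t = 7.95e+04 m / 0.21 m/s = 3.786e+05 s = 4.382 d.
C = 0.6158·exp(−0.47·4.382) = 0.6158·0.1275 = 0.07854 mg/L.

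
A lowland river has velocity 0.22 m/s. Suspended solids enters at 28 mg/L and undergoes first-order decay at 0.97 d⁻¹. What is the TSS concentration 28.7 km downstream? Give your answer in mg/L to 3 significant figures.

6.47 mg/L

Travel time t = 28.7 km / 0.22 m/s = 2.87e+04/0.22 = 1.305e+05 s = 1.51 d.
First-order decay: C = 28·exp(−0.97·1.51) = 28·0.2312 = 6.473 mg/L.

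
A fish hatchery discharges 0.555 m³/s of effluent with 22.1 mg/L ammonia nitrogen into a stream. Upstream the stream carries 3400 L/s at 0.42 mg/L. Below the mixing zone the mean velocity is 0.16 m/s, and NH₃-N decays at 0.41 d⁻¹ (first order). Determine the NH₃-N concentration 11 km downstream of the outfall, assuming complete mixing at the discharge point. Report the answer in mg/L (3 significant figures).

3400 L/s = 3.4 m³/s.
After complete mixing, C₀ = (0.555·22.1 + 3.4·0.42) / 3.955 = 3.462 mg/L.
Travel time t = 1.1e+04 m / 0.16 m/s = 6.875e+04 s = 0.7957 d.
C = 3.462·exp(−0.41·0.7957) = 3.462·0.7216 = 2.499 mg/L.

2.50 mg/L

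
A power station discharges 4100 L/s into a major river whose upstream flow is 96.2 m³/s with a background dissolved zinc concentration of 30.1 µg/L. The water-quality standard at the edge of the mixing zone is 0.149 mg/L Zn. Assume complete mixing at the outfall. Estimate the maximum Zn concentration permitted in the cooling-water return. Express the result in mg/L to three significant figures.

4100 L/s = 4.1 m³/s.
30.1 µg/L = 0.0301 mg/L.
Mass balance: 0.149·100.3 = 4.1·Cₑ + 96.2·0.0301.
Cₑ = (14.94 − 2.896) / 4.1 = 2.939 mg/L.

2.94 mg/L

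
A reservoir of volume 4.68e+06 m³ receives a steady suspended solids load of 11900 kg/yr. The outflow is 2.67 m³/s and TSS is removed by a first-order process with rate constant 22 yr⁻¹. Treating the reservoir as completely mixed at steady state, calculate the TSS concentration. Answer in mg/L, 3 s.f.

0.0636 mg/L

Outflow Q = 2.67 m³/s × 3.156e+07 s/yr = 8.426e+07 m³/yr.
Steady-state CSTR mass balance: W = Q·C + k·V·C, so C = W/(Q + kV).
Q + kV = 8.426e+07 + 22·4.68e+06 = 1.872e+08 m³/yr.
C = 11900/1.872e+08 = 6.356e-05 kg/m³ = 0.06356 mg/L.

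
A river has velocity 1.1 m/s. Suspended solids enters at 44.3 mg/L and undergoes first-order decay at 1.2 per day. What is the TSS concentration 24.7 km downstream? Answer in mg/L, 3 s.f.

32.4 mg/L

Travel time t = 24.7 km / 1.1 m/s = 2.47e+04/1.1 = 2.245e+04 s = 0.2599 d.
First-order decay: C = 44.3·exp(−1.2·0.2599) = 44.3·0.7321 = 32.43 mg/L.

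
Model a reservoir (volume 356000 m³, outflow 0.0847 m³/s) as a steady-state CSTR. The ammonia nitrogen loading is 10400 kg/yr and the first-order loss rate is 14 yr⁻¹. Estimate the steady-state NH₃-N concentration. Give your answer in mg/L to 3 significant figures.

Outflow Q = 0.0847 m³/s × 3.156e+07 s/yr = 2.673e+06 m³/yr.
Steady-state CSTR mass balance: W = Q·C + k·V·C, so C = W/(Q + kV).
Q + kV = 2.673e+06 + 14·356000 = 7.657e+06 m³/yr.
C = 10400/7.657e+06 = 0.001358 kg/m³ = 1.358 mg/L.

1.36 mg/L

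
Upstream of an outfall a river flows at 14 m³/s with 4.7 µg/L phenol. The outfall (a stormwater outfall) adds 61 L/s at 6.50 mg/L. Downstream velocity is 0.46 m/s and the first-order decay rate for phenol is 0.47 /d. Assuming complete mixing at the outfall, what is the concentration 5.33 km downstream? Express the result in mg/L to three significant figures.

61 L/s = 0.061 m³/s.
4.7 µg/L = 0.0047 mg/L.
After complete mixing, C₀ = (0.061·6.5 + 14·0.0047) / 14.06 = 0.03288 mg/L.
Travel time t = 5330 m / 0.46 m/s = 1.159e+04 s = 0.1341 d.
C = 0.03288·exp(−0.47·0.1341) = 0.03288·0.9389 = 0.03087 mg/L.

0.0309 mg/L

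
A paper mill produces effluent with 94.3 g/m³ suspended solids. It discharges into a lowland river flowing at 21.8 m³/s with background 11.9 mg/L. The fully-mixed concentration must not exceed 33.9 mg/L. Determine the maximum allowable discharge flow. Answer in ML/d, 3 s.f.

686 ML/d

Mass balance at complete mixing: C_std·(Q_w + Q_r) = Q_w·C_e + Q_r·C_b.
Rearranging, Q_w = Q_r·(C_std − C_b)/(C_e − C_std) = 21.8·(33.9 − 11.9) / (94.3 − 33.9) = 7.94 m³/s.
= 686.1 ML/d.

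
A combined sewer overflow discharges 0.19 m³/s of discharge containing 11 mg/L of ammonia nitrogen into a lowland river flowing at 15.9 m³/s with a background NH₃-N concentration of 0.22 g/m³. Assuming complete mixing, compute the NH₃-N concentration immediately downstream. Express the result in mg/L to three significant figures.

0.347 mg/L

By mass balance at complete mixing, C = (0.19·11 + 15.9·0.22) / (0.19 + 15.9) = 5.588/16.09 = 0.3473 mg/L.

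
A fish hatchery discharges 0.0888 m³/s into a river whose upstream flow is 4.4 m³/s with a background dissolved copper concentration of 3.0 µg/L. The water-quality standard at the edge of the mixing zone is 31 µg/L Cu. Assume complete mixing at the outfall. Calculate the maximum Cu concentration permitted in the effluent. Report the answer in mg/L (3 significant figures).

1.42 mg/L

3.0 µg/L = 0.003 mg/L.
31 µg/L = 0.031 mg/L.
Mass balance: 0.031·4.489 = 0.0888·Cₑ + 4.4·0.003.
Cₑ = (0.1392 − 0.0132) / 0.0888 = 1.418 mg/L.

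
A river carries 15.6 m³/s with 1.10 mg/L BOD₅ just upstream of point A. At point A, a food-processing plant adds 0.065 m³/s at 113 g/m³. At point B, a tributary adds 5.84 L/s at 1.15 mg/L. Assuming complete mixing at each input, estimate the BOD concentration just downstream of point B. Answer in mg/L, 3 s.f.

After input A: C = (15.6·1.1 + 0.065·113) / 15.66 = 1.564 mg/L.
5.84 L/s = 0.00584 m³/s.
After input B: C = (15.66·1.564 + 0.00584·1.15) / 15.67 = 1.564 mg/L.

1.56 mg/L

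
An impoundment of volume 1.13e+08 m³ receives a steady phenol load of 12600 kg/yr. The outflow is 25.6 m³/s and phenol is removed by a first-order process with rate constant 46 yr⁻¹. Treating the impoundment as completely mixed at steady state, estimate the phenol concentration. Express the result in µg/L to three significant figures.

2.10 µg/L

Outflow Q = 25.6 m³/s × 3.156e+07 s/yr = 8.079e+08 m³/yr.
Steady-state CSTR mass balance: W = Q·C + k·V·C, so C = W/(Q + kV).
Q + kV = 8.079e+08 + 46·1.13e+08 = 6.006e+09 m³/yr.
C = 12600/6.006e+09 = 2.098e-06 kg/m³ = 0.002098 mg/L = 2.098 µg/L.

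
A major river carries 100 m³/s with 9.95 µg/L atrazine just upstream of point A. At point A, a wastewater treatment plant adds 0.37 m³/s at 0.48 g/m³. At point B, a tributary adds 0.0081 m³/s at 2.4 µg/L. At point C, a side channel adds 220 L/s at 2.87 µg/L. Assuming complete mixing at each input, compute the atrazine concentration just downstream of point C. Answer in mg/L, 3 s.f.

0.0117 mg/L

9.95 µg/L = 0.00995 mg/L.
After input A: C = (100·0.00995 + 0.37·0.48) / 100.4 = 0.01168 mg/L.
2.4 µg/L = 0.0024 mg/L.
After input B: C = (100.4·0.01168 + 0.0081·0.0024) / 100.4 = 0.01168 mg/L.
220 L/s = 0.22 m³/s.
2.87 µg/L = 0.00287 mg/L.
After input C: C = (100.4·0.01168 + 0.22·0.00287) / 100.6 = 0.01166 mg/L.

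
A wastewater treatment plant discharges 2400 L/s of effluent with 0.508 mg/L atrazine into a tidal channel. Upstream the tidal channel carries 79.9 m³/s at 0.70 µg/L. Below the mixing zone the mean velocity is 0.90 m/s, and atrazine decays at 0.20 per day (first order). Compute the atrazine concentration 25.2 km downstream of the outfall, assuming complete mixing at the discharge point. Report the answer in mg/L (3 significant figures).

0.0145 mg/L

2400 L/s = 2.4 m³/s.
0.70 µg/L = 0.0007 mg/L.
After complete mixing, C₀ = (2.4·0.508 + 79.9·0.0007) / 82.3 = 0.01549 mg/L.
Travel time t = 2.52e+04 m / 0.90 m/s = 2.8e+04 s = 0.3241 d.
C = 0.01549·exp(−0.20·0.3241) = 0.01549·0.9372 = 0.01452 mg/L.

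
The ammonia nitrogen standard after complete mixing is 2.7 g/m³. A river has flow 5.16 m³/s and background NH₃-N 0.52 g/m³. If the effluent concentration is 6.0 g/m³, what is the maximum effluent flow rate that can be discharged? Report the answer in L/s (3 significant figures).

3410 L/s

Mass balance at complete mixing: C_std·(Q_w + Q_r) = Q_w·C_e + Q_r·C_b.
Rearranging, Q_w = Q_r·(C_std − C_b)/(C_e − C_std) = 5.16·(2.7 − 0.52) / (6 − 2.7) = 3.409 m³/s.
= 3409 L/s.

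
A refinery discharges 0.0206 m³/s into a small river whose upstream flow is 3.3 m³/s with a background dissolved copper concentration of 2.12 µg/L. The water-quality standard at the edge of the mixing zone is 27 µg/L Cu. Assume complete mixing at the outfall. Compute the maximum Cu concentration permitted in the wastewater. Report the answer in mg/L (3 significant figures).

2.12 µg/L = 0.00212 mg/L.
27 µg/L = 0.027 mg/L.
Mass balance: 0.027·3.321 = 0.0206·Cₑ + 3.3·0.00212.
Cₑ = (0.08966 − 0.006996) / 0.0206 = 4.013 mg/L.

4.01 mg/L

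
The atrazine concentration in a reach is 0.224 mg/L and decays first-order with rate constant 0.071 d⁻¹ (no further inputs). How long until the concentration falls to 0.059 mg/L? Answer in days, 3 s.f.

t = ln(C₀/C)/k = ln(0.224/0.059)/0.071 = 1.334/0.071 = 18.79 d.

18.8 d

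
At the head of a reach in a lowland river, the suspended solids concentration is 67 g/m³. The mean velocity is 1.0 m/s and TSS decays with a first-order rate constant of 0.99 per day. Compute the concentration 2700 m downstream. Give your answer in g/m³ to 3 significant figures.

Travel time t = 2700 m / 1.0 m/s = 2700/1.0 = 2700 s = 0.03125 d.
First-order decay: C = 67·exp(−0.99·0.03125) = 67·0.9695 = 64.96 g/m³.

65.0 g/m³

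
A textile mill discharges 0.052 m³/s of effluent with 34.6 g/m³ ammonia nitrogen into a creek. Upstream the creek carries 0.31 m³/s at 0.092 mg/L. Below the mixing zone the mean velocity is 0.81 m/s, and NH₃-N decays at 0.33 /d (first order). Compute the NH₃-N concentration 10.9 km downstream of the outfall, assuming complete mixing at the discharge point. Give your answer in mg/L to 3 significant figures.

After complete mixing, C₀ = (0.052·34.6 + 0.31·0.092) / 0.362 = 5.049 mg/L.
Travel time t = 1.09e+04 m / 0.81 m/s = 1.346e+04 s = 0.1557 d.
C = 5.049·exp(−0.33·0.1557) = 5.049·0.9499 = 4.796 mg/L.

4.80 mg/L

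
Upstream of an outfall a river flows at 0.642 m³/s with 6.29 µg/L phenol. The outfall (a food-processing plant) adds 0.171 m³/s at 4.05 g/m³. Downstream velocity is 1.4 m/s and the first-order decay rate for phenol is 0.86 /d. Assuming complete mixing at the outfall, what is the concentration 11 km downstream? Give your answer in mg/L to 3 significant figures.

0.792 mg/L

6.29 µg/L = 0.00629 mg/L.
After complete mixing, C₀ = (0.171·4.05 + 0.642·0.00629) / 0.813 = 0.8568 mg/L.
Travel time t = 1.1e+04 m / 1.4 m/s = 7857 s = 0.09094 d.
C = 0.8568·exp(−0.86·0.09094) = 0.8568·0.9248 = 0.7924 mg/L.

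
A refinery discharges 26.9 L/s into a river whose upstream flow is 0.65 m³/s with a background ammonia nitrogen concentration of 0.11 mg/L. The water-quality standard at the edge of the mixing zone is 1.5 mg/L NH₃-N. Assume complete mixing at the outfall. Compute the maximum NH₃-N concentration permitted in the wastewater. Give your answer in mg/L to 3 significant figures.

26.9 L/s = 0.0269 m³/s.
Mass balance: 1.5·0.6769 = 0.0269·Cₑ + 0.65·0.11.
Cₑ = (1.015 − 0.0715) / 0.0269 = 35.09 mg/L.

35.1 mg/L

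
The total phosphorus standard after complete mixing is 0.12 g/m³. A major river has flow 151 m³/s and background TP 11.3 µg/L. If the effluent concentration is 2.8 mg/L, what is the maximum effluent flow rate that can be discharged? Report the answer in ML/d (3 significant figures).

529 ML/d

11.3 µg/L = 0.0113 mg/L.
Mass balance at complete mixing: C_std·(Q_w + Q_r) = Q_w·C_e + Q_r·C_b.
Rearranging, Q_w = Q_r·(C_std − C_b)/(C_e − C_std) = 151·(0.12 − 0.0113) / (2.8 − 0.12) = 6.125 m³/s.
= 529.2 ML/d.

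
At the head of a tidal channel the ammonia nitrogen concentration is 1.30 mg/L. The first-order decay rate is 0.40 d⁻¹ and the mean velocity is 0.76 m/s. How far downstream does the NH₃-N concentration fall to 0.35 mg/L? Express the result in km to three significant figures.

215 km

From C = C₀·e^(−kt), t = ln(C₀/C)/k = ln(1.30/0.35)/0.40 = 1.312/0.40 = 3.28 d.
Distance = v·t = 0.76 m/s × 2.834e+05 s = 2.154e+05 m = 215.4 km.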